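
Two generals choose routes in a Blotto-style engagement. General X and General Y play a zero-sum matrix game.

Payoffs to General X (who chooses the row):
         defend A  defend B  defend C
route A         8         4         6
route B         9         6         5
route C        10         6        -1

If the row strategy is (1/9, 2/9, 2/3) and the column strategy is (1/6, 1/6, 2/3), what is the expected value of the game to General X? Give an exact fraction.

Against (1/6, 1/6, 2/3), each row's expected payoff is route A: 6; route B: 35/6; route C: 2.
Taking the (1/9, 2/9, 2/3)-weighted average: (1/9)·(6) + (2/9)·(35/6) + (2/3)·(2) = 89/27.

89/27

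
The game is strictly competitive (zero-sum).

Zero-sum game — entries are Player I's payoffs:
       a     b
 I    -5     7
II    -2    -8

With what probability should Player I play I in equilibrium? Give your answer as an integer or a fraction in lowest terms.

Row minima are -5 and -8, so Player I's maximin is -5; column maxima are -2 and 7, so Player II's minimax is -2. These differ, so the equilibrium is in mixed strategies.
Let Player I play I with probability p. Player II is indifferent when −5p − 2(1−p) = 7p − 8(1−p), giving p = 1/3.

1/3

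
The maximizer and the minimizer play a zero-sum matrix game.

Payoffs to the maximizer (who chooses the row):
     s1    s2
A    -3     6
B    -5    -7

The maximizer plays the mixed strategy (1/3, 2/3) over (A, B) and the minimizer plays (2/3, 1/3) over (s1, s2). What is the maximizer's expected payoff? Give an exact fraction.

Against (2/3, 1/3), each row's expected payoff is A: 0; B: -17/3.
Taking the (1/3, 2/3)-weighted average: (1/3)·(0) + (2/3)·(-17/3) = -34/9.

-34/9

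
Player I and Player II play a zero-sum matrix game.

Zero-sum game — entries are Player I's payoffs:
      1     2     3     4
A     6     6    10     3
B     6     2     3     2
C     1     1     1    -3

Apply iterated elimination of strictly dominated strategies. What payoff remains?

Column 3 is strictly dominated by 4 for Player II (3<10, 2<3, -3<1); eliminate 3.
Column 1 is strictly dominated by 4 for Player II (3<6, 2<6, -3<1); eliminate 1.
Row C is strictly dominated by row A (6>1, 3>-3); eliminate C.
Row B is strictly dominated by row A (6>2, 3>2); eliminate B.
Column 2 is strictly dominated by 4 for Player II (3<6); eliminate 2.
Only (A, 4) remains, with payoff 3.

3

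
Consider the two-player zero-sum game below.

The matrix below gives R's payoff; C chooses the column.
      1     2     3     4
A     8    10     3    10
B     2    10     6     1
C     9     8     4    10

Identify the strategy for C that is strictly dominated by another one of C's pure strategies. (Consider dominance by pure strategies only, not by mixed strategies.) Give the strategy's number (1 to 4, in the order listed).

2

C prefers columns that give R less. Compare 2 with 3: 3 < 10, 6 < 10, 4 < 8.
So 3 strictly dominates 2 for C; 2 is strictly dominated.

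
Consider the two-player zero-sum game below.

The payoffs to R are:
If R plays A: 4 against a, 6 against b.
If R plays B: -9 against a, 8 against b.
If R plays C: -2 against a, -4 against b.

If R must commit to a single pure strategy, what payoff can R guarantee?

The worst-case payoff for each row is A: 4, B: -9, C: -4.
The best of these is 4.

4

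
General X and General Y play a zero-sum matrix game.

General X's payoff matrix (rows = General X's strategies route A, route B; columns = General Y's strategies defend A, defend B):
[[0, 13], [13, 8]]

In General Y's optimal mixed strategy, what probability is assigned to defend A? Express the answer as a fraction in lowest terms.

5/18

Row minima are 0 and 8, so General X's maximin is 8; column maxima are 13 and 13, so General Y's minimax is 13. These differ, so the equilibrium is in mixed strategies.
Let General Y play defend A with probability q. General X is indifferent when 13(1−q) = 13q + 8(1−q), giving q = 5/18.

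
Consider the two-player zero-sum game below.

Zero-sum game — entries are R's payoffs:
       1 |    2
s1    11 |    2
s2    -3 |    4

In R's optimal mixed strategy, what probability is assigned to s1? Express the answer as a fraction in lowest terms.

7/16

Row minima are 2 and -3, so R's maximin is 2; column maxima are 11 and 4, so C's minimax is 4. These differ, so the equilibrium is in mixed strategies.
Let R play s1 with probability p. C is indifferent when 11p − 3(1−p) = 2p + 4(1−p), giving p = 7/16.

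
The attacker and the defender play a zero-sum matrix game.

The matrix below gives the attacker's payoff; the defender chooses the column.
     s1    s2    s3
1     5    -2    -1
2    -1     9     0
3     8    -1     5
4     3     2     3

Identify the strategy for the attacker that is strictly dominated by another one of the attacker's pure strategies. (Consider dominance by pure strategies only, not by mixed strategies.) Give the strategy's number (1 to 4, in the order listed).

Compare 1 with 3: 8 > 5, -1 > -2, 5 > -1.
So 3 strictly dominates 1 for the attacker; 1 is strictly dominated.

1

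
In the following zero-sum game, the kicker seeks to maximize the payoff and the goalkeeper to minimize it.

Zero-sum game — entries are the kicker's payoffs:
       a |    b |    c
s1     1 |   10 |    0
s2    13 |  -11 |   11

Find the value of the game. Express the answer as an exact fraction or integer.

Column a is strictly dominated by c for the goalkeeper (it gives the kicker more in every row).
The remaining 2×2 game on (s1, s2) × (b, c) has no saddle point. Let the kicker play s1 with probability p; indifference gives 10p − 11(1−p) = 11(1−p), so p = 11/16.
Similarly the goalkeeper's optimal q on b is 11/32, and the value is 10·(11/32) + (0)·(21/32) = 55/16.

55/16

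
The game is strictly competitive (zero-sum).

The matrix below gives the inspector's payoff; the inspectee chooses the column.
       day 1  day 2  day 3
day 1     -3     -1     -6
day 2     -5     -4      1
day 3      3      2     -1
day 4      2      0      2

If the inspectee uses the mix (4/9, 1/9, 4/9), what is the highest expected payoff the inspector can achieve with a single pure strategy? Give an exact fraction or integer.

day 1: (-3)·(4/9) + (-1)·(1/9) + (-6)·(4/9) = -37/9.
day 2: (-5)·(4/9) + (-4)·(1/9) + (1)·(4/9) = -20/9.
day 3: (3)·(4/9) + (2)·(1/9) + (-1)·(4/9) = 10/9.
day 4: (2)·(4/9) + (0)·(1/9) + (2)·(4/9) = 16/9.
The best pure response is day 4 with expected payoff 16/9.

16/9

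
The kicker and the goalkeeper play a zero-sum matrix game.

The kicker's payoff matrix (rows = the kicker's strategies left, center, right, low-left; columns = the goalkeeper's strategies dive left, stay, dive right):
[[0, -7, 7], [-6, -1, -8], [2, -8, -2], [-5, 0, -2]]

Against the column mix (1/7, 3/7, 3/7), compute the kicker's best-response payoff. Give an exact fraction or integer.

0

left: (0)·(1/7) + (-7)·(3/7) + (7)·(3/7) = 0.
center: (-6)·(1/7) + (-1)·(3/7) + (-8)·(3/7) = -33/7.
right: (2)·(1/7) + (-8)·(3/7) + (-2)·(3/7) = -4.
low-left: (-5)·(1/7) + (0)·(3/7) + (-2)·(3/7) = -11/7.
The best pure response is left with expected payoff 0.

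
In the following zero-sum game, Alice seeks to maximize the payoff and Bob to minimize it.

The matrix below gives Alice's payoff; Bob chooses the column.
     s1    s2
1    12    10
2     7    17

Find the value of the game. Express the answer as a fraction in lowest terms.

Row minima are 10 and 7, so Alice's maximin is 10; column maxima are 12 and 17, so Bob's minimax is 12. These differ, so the equilibrium is in mixed strategies.
Let Alice play 1 with probability p. Bob is indifferent when 12p + 7(1−p) = 10p + 17(1−p), giving p = 5/6.
Let Bob play s1 with probability q. Alice is indifferent when 12q + 10(1−q) = 7q + 17(1−q), giving q = 7/12.
The value is 12·(7/12) + (10)·(5/12) = 67/6.

67/6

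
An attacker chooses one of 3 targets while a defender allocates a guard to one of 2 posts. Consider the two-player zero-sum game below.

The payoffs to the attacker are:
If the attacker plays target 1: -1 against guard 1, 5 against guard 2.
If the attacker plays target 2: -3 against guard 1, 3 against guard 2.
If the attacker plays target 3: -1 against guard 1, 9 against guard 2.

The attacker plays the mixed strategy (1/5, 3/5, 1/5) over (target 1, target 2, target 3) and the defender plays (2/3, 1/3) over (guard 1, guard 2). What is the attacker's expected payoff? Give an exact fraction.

Against (2/3, 1/3), each row's expected payoff is target 1: 1; target 2: -1; target 3: 7/3.
Taking the (1/5, 3/5, 1/5)-weighted average: (1/5)·(1) + (3/5)·(-1) + (1/5)·(7/3) = 1/15.

1/15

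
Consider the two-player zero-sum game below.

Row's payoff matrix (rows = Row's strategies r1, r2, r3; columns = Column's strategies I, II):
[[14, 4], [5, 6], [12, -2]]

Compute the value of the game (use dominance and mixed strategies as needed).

Row r3 is strictly dominated by row r1, so Row never plays it.
The remaining 2×2 game on (r1, r2) × (I, II) has no saddle point. Let Row play r1 with probability p; indifference gives 14p + 5(1−p) = 4p + 6(1−p), so p = 1/11.
Similarly Column's optimal q on I is 2/11, and the value is 14·(2/11) + (4)·(9/11) = 64/11.

64/11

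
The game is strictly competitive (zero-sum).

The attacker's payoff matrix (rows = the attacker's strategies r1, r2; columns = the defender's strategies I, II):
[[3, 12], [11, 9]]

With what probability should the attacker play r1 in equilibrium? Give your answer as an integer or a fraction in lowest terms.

2/11

Row minima are 3 and 9, so the attacker's maximin is 9; column maxima are 11 and 12, so the defender's minimax is 11. These differ, so the equilibrium is in mixed strategies.
Let the attacker play r1 with probability p. The defender is indifferent when 3p + 11(1−p) = 12p + 9(1−p), giving p = 2/11.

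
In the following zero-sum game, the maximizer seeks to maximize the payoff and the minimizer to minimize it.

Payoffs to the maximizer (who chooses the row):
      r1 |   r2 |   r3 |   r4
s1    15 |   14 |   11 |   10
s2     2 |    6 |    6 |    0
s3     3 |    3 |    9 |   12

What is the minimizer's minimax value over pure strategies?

11

The worst case (largest entry) in each column is r1: 15, r2: 14, r3: 11, r4: 12.
The best (smallest) of these is 11.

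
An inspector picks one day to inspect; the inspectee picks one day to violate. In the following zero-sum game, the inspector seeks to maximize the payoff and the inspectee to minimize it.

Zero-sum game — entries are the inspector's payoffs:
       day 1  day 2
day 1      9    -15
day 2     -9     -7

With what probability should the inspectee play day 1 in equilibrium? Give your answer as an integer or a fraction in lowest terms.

4/13

Row minima are -15 and -9, so the inspector's maximin is -9; column maxima are 9 and -7, so the inspectee's minimax is -7. These differ, so the equilibrium is in mixed strategies.
Let the inspectee play day 1 with probability q. The inspector is indifferent when 9q − 15(1−q) = −9q − 7(1−q), giving q = 4/13.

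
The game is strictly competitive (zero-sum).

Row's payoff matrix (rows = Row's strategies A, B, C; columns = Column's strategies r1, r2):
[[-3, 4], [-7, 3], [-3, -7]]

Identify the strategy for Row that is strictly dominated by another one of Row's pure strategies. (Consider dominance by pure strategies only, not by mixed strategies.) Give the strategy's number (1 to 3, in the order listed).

2

Compare B with A: -3 > -7, 4 > 3.
So A strictly dominates B for Row; B is strictly dominated.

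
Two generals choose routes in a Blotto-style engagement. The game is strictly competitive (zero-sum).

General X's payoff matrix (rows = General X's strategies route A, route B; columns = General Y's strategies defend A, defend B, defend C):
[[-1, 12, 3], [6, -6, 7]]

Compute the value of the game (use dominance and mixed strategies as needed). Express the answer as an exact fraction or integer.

66/25

Column defend C is strictly dominated by defend A for General Y (it gives General X more in every row).
The remaining 2×2 game on (route A, route B) × (defend A, defend B) has no saddle point. Let General X play route A with probability p; indifference gives −p + 6(1−p) = 12p − 6(1−p), so p = 12/25.
Similarly General Y's optimal q on defend A is 18/25, and the value is -1·(18/25) + (12)·(7/25) = 66/25.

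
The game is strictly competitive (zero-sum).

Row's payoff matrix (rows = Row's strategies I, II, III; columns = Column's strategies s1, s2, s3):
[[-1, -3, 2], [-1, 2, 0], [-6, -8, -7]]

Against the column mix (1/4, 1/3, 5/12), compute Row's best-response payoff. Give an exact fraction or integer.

I: (-1)·(1/4) + (-3)·(1/3) + (2)·(5/12) = -5/12.
II: (-1)·(1/4) + (2)·(1/3) + (0)·(5/12) = 5/12.
III: (-6)·(1/4) + (-8)·(1/3) + (-7)·(5/12) = -85/12.
The best pure response is II with expected payoff 5/12.

5/12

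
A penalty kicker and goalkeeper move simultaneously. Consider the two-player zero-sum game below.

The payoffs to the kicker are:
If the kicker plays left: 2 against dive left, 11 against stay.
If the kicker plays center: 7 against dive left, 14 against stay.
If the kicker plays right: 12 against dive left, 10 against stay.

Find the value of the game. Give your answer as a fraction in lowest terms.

98/9

Row left is strictly dominated by row center, so the kicker never plays it.
The remaining 2×2 game on (center, right) × (dive left, stay) has no saddle point. Let the kicker play center with probability p; indifference gives 7p + 12(1−p) = 14p + 10(1−p), so p = 2/9.
Similarly the goalkeeper's optimal q on dive left is 4/9, and the value is 7·(4/9) + (14)·(5/9) = 98/9.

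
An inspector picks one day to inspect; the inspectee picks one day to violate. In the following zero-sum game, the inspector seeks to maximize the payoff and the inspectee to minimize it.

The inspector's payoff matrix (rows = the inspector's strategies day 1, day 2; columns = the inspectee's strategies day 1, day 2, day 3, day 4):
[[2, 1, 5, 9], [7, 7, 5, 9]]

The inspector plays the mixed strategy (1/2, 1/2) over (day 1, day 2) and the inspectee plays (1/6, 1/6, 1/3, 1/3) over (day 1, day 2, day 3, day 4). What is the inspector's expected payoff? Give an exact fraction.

Against (1/6, 1/6, 1/3, 1/3), each row's expected payoff is day 1: 31/6; day 2: 7.
Taking the (1/2, 1/2)-weighted average: (1/2)·(31/6) + (1/2)·(7) = 73/12.

73/12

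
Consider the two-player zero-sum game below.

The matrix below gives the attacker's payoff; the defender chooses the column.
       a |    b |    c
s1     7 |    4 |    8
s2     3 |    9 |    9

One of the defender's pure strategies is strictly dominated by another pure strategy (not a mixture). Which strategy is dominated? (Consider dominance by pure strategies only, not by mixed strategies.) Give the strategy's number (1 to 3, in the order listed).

3

The defender prefers columns that give the attacker less. Compare c with a: 7 < 8, 3 < 9.
So a strictly dominates c for the defender; c is strictly dominated.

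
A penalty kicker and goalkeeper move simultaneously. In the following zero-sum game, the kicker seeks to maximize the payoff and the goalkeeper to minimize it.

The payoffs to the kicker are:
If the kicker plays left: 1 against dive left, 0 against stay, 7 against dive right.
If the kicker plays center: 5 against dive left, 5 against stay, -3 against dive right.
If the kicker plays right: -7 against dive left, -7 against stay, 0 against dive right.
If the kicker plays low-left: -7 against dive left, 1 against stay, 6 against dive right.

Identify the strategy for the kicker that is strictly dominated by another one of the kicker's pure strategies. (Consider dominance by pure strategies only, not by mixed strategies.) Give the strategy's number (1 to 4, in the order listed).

Compare right with left: 1 > -7, 0 > -7, 7 > 0.
So left strictly dominates right for the kicker; right is strictly dominated.

3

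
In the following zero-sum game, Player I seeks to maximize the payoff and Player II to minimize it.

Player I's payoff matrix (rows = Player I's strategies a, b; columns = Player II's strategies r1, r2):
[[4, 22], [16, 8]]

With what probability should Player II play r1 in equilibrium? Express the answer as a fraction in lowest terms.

Row minima are 4 and 8, so Player I's maximin is 8; column maxima are 16 and 22, so Player II's minimax is 16. These differ, so the equilibrium is in mixed strategies.
Let Player II play r1 with probability q. Player I is indifferent when 4q + 22(1−q) = 16q + 8(1−q), giving q = 7/13.

7/13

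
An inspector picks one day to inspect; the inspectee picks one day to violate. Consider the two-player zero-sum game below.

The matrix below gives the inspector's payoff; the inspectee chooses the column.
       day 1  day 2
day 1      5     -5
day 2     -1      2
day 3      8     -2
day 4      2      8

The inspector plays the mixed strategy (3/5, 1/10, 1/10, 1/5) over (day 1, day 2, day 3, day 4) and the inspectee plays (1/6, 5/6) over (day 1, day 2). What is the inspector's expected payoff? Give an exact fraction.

-29/60

Against (1/6, 5/6), each row's expected payoff is day 1: -10/3; day 2: 3/2; day 3: -1/3; day 4: 7.
Taking the (3/5, 1/10, 1/10, 1/5)-weighted average: (3/5)·(-10/3) + (1/10)·(3/2) + (1/10)·(-1/3) + (1/5)·(7) = -29/60.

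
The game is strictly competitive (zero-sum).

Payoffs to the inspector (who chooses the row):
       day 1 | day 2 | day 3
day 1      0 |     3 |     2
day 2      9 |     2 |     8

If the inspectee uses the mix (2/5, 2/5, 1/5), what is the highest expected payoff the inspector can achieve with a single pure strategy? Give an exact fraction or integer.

day 1: (0)·(2/5) + (3)·(2/5) + (2)·(1/5) = 8/5.
day 2: (9)·(2/5) + (2)·(2/5) + (8)·(1/5) = 6.
The best pure response is day 2 with expected payoff 6.

6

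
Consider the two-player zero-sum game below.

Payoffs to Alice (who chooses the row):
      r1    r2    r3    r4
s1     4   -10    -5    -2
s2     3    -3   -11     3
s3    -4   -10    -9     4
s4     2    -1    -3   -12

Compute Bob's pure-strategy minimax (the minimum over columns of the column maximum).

The worst case (largest entry) in each column is r1: 4, r2: -1, r3: -3, r4: 4.
The best (smallest) of these is -3.

-3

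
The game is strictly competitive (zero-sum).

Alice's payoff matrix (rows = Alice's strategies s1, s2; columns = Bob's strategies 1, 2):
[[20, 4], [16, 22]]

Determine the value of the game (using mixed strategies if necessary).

Row minima are 4 and 16, so Alice's maximin is 16; column maxima are 20 and 22, so Bob's minimax is 20. These differ, so the equilibrium is in mixed strategies.
Let Alice play s1 with probability p. Bob is indifferent when 20p + 16(1−p) = 4p + 22(1−p), giving p = 3/11.
Let Bob play 1 with probability q. Alice is indifferent when 20q + 4(1−q) = 16q + 22(1−q), giving q = 9/11.
The value is 20·(9/11) + (4)·(2/11) = 188/11.

188/11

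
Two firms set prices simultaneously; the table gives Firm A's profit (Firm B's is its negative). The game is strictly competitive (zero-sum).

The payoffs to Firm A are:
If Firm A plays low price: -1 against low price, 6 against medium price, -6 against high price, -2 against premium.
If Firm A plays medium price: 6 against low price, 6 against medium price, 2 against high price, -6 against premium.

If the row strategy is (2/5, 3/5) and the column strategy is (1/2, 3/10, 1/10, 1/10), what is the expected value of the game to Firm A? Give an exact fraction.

71/25

Against (1/2, 3/10, 1/10, 1/10), each row's expected payoff is low price: 1/2; medium price: 22/5.
Taking the (2/5, 3/5)-weighted average: (2/5)·(1/2) + (3/5)·(22/5) = 71/25.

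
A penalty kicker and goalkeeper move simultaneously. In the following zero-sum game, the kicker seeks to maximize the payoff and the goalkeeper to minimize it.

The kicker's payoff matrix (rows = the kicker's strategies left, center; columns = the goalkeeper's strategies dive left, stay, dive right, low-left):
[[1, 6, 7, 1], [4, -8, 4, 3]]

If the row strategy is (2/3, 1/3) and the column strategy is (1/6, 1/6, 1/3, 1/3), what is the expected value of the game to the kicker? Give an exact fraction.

28/9

Against (1/6, 1/6, 1/3, 1/3), each row's expected payoff is left: 23/6; center: 5/3.
Taking the (2/3, 1/3)-weighted average: (2/3)·(23/6) + (1/3)·(5/3) = 28/9.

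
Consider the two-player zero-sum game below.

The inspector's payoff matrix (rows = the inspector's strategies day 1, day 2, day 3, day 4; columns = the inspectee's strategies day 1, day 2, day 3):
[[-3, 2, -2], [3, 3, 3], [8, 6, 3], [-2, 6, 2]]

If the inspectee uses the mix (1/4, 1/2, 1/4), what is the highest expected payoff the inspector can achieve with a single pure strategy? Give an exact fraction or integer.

23/4

day 1: (-3)·(1/4) + (2)·(1/2) + (-2)·(1/4) = -1/4.
day 2: (3)·(1/4) + (3)·(1/2) + (3)·(1/4) = 3.
day 3: (8)·(1/4) + (6)·(1/2) + (3)·(1/4) = 23/4.
day 4: (-2)·(1/4) + (6)·(1/2) + (2)·(1/4) = 3.
The best pure response is day 3 with expected payoff 23/4.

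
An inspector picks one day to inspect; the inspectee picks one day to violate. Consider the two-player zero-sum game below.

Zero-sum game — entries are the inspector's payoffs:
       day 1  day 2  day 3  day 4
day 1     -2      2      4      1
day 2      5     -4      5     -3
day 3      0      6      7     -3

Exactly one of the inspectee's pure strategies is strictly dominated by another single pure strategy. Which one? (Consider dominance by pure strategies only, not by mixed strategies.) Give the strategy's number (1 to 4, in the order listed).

The inspectee prefers columns that give the inspector less. Compare day 3 with day 2: 2 < 4, -4 < 5, 6 < 7.
So day 2 strictly dominates day 3 for the inspectee; day 3 is strictly dominated.

3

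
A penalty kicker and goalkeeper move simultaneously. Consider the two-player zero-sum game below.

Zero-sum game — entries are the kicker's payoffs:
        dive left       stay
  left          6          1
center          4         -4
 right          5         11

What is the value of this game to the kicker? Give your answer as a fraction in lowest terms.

Row center is strictly dominated by row left, so the kicker never plays it.
The remaining 2×2 game on (left, right) × (dive left, stay) has no saddle point. Let the kicker play left with probability p; indifference gives 6p + 5(1−p) = p + 11(1−p), so p = 6/11.
Similarly the goalkeeper's optimal q on dive left is 10/11, and the value is 6·(10/11) + (1)·(1/11) = 61/11.

61/11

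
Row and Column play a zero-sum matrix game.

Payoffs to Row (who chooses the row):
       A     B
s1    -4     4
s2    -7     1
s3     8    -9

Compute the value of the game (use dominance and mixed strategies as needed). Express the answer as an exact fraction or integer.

Row s2 is strictly dominated by row s1, so Row never plays it.
The remaining 2×2 game on (s1, s3) × (A, B) has no saddle point. Let Row play s1 with probability p; indifference gives −4p + 8(1−p) = 4p − 9(1−p), so p = 17/25.
Similarly Column's optimal q on A is 13/25, and the value is -4·(13/25) + (4)·(12/25) = -4/25.

-4/25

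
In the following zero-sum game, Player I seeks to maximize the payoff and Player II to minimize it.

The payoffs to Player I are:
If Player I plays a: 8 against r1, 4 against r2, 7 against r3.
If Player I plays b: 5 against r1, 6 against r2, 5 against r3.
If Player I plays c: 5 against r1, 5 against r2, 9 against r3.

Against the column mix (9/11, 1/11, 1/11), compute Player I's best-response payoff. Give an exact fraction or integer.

83/11

a: (8)·(9/11) + (4)·(1/11) + (7)·(1/11) = 83/11.
b: (5)·(9/11) + (6)·(1/11) + (5)·(1/11) = 56/11.
c: (5)·(9/11) + (5)·(1/11) + (9)·(1/11) = 59/11.
The best pure response is a with expected payoff 83/11.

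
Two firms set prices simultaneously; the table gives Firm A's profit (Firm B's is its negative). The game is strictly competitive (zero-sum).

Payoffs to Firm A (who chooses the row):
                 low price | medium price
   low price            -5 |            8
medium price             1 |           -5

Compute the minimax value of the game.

Row minima are -5 and -5, so Firm A's maximin is -5; column maxima are 1 and 8, so Firm B's minimax is 1. These differ, so the equilibrium is in mixed strategies.
Let Firm A play low price with probability p. Firm B is indifferent when −5p + (1−p) = 8p − 5(1−p), giving p = 6/19.
Let Firm B play low price with probability q. Firm A is indifferent when −5q + 8(1−q) = q − 5(1−q), giving q = 13/19.
The value is -5·(13/19) + (8)·(6/19) = -17/19.

-17/19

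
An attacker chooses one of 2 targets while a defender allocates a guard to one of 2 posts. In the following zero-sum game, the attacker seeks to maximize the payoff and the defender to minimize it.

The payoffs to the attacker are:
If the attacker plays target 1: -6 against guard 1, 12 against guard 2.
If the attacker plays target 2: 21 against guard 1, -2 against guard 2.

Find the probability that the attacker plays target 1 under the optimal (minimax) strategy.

Row minima are -6 and -2, so the attacker's maximin is -2; column maxima are 21 and 12, so the defender's minimax is 12. These differ, so the equilibrium is in mixed strategies.
Let the attacker play target 1 with probability p. The defender is indifferent when −6p + 21(1−p) = 12p − 2(1−p), giving p = 23/41.

23/41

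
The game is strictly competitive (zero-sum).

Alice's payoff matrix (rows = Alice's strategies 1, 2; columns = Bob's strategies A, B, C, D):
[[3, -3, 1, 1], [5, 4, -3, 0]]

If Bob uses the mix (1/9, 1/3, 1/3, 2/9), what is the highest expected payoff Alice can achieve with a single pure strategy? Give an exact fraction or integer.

1: (3)·(1/9) + (-3)·(1/3) + (1)·(1/3) + (1)·(2/9) = -1/9.
2: (5)·(1/9) + (4)·(1/3) + (-3)·(1/3) + (0)·(2/9) = 8/9.
The best pure response is 2 with expected payoff 8/9.

8/9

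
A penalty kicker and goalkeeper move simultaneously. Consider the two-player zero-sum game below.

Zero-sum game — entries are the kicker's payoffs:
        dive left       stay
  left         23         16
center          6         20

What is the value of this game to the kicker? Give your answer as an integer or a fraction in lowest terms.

Row minima are 16 and 6, so the kicker's maximin is 16; column maxima are 23 and 20, so the goalkeeper's minimax is 20. These differ, so the equilibrium is in mixed strategies.
Let the kicker play left with probability p. The goalkeeper is indifferent when 23p + 6(1−p) = 16p + 20(1−p), giving p = 2/3.
Let the goalkeeper play dive left with probability q. The kicker is indifferent when 23q + 16(1−q) = 6q + 20(1−q), giving q = 4/21.
The value is 23·(4/21) + (16)·(17/21) = 52/3.

52/3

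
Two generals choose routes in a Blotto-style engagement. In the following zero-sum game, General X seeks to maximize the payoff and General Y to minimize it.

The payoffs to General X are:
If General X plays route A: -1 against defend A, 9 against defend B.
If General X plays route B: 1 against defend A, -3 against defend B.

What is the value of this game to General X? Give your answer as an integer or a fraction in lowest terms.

Row minima are -1 and -3, so General X's maximin is -1; column maxima are 1 and 9, so General Y's minimax is 1. These differ, so the equilibrium is in mixed strategies.
Let General X play route A with probability p. General Y is indifferent when −p + (1−p) = 9p − 3(1−p), giving p = 2/7.
Let General Y play defend A with probability q. General X is indifferent when −q + 9(1−q) = q − 3(1−q), giving q = 6/7.
The value is -1·(6/7) + (9)·(1/7) = 3/7.

3/7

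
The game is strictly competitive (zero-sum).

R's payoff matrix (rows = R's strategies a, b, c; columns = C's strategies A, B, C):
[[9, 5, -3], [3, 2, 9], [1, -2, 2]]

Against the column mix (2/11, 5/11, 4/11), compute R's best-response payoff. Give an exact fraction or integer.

a: (9)·(2/11) + (5)·(5/11) + (-3)·(4/11) = 31/11.
b: (3)·(2/11) + (2)·(5/11) + (9)·(4/11) = 52/11.
c: (1)·(2/11) + (-2)·(5/11) + (2)·(4/11) = 0.
The best pure response is b with expected payoff 52/11.

52/11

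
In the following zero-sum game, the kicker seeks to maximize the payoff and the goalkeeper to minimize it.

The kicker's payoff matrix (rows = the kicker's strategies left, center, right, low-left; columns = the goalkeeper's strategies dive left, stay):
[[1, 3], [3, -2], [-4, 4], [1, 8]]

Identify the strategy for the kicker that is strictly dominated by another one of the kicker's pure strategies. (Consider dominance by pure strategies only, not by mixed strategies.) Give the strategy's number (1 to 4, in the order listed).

3

Compare right with low-left: 1 > -4, 8 > 4.
So low-left strictly dominates right for the kicker; right is strictly dominated.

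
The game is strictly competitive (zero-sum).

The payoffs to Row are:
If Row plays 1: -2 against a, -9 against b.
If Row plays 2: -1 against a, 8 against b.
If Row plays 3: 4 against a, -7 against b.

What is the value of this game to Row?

Row 1 is strictly dominated by row 3, so Row never plays it.
The remaining 2×2 game on (2, 3) × (a, b) has no saddle point. Let Row play 2 with probability p; indifference gives −p + 4(1−p) = 8p − 7(1−p), so p = 11/20.
Similarly Column's optimal q on a is 3/4, and the value is -1·(3/4) + (8)·(1/4) = 5/4.

5/4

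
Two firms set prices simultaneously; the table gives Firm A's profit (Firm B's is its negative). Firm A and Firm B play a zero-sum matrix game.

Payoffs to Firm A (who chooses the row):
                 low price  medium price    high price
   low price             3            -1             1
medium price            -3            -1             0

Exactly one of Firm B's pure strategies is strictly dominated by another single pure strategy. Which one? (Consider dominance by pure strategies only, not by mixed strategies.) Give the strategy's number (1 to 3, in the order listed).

3

Firm B prefers columns that give Firm A less. Compare high price with medium price: -1 < 1, -1 < 0.
So medium price strictly dominates high price for Firm B; high price is strictly dominated.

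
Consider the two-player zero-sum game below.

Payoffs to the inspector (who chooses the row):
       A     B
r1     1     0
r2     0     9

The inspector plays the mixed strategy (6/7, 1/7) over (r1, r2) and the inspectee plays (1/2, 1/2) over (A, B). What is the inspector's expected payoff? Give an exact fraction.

15/14

Against (1/2, 1/2), each row's expected payoff is r1: 1/2; r2: 9/2.
Taking the (6/7, 1/7)-weighted average: (6/7)·(1/2) + (1/7)·(9/2) = 15/14.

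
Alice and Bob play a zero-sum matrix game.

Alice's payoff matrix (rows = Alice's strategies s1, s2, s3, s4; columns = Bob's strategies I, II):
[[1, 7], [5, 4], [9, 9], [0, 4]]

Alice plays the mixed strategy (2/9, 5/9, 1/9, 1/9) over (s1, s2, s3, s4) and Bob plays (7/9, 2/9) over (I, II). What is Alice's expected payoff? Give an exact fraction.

Against (7/9, 2/9), each row's expected payoff is s1: 7/3; s2: 43/9; s3: 9; s4: 8/9.
Taking the (2/9, 5/9, 1/9, 1/9)-weighted average: (2/9)·(7/3) + (5/9)·(43/9) + (1/9)·(9) + (1/9)·(8/9) = 346/81.

346/81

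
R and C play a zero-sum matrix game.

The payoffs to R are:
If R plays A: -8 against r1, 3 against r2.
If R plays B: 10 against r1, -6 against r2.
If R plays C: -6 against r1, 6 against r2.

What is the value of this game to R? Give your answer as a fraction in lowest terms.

6/7

Row A is strictly dominated by row C, so R never plays it.
The remaining 2×2 game on (B, C) × (r1, r2) has no saddle point. Let R play B with probability p; indifference gives 10p − 6(1−p) = −6p + 6(1−p), so p = 3/7.
Similarly C's optimal q on r1 is 3/7, and the value is 10·(3/7) + (-6)·(4/7) = 6/7.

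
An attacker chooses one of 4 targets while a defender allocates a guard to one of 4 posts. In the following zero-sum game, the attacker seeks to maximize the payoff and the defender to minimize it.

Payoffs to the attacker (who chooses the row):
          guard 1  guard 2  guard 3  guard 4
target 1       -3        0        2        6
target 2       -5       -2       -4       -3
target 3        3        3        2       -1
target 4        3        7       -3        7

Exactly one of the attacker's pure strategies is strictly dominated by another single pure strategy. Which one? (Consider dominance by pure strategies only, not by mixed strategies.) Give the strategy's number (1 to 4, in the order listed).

2

Compare target 2 with target 1: -3 > -5, 0 > -2, 2 > -4, 6 > -3.
So target 1 strictly dominates target 2 for the attacker; target 2 is strictly dominated.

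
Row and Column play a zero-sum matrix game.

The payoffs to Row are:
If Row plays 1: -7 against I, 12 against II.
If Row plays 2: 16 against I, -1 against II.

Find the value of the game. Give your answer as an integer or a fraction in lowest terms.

185/36

Row minima are -7 and -1, so Row's maximin is -1; column maxima are 16 and 12, so Column's minimax is 12. These differ, so the equilibrium is in mixed strategies.
Let Row play 1 with probability p. Column is indifferent when −7p + 16(1−p) = 12p − (1−p), giving p = 17/36.
Let Column play I with probability q. Row is indifferent when −7q + 12(1−q) = 16q − (1−q), giving q = 13/36.
The value is -7·(13/36) + (12)·(23/36) = 185/36.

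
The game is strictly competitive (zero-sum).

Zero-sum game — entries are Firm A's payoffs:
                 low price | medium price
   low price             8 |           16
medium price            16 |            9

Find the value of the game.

184/15

Row minima are 8 and 9, so Firm A's maximin is 9; column maxima are 16 and 16, so Firm B's minimax is 16. These differ, so the equilibrium is in mixed strategies.
Let Firm A play low price with probability p. Firm B is indifferent when 8p + 16(1−p) = 16p + 9(1−p), giving p = 7/15.
Let Firm B play low price with probability q. Firm A is indifferent when 8q + 16(1−q) = 16q + 9(1−q), giving q = 7/15.
The value is 8·(7/15) + (16)·(8/15) = 184/15.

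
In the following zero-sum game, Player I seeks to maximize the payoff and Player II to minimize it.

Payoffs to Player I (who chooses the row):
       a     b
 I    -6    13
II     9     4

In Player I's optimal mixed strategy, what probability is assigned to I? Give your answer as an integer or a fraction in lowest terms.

Row minima are -6 and 4, so Player I's maximin is 4; column maxima are 9 and 13, so Player II's minimax is 9. These differ, so the equilibrium is in mixed strategies.
Let Player I play I with probability p. Player II is indifferent when −6p + 9(1−p) = 13p + 4(1−p), giving p = 5/24.

5/24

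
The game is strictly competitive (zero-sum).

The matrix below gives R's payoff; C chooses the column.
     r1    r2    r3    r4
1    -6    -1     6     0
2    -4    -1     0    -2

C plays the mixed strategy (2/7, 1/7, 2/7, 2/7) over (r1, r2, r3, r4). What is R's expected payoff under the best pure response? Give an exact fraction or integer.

1: (-6)·(2/7) + (-1)·(1/7) + (6)·(2/7) + (0)·(2/7) = -1/7.
2: (-4)·(2/7) + (-1)·(1/7) + (0)·(2/7) + (-2)·(2/7) = -13/7.
The best pure response is 1 with expected payoff -1/7.

-1/7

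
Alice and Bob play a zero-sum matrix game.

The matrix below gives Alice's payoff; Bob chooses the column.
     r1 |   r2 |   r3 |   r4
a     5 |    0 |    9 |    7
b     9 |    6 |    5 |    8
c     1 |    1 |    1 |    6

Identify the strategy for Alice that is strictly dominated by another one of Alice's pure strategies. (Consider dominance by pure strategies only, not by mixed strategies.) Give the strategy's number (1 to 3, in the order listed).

3

Compare c with b: 9 > 1, 6 > 1, 5 > 1, 8 > 6.
So b strictly dominates c for Alice; c is strictly dominated.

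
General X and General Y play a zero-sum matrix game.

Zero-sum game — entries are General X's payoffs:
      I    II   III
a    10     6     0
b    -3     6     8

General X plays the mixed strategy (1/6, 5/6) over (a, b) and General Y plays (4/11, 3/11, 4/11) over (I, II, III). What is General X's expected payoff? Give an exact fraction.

Against (4/11, 3/11, 4/11), each row's expected payoff is a: 58/11; b: 38/11.
Taking the (1/6, 5/6)-weighted average: (1/6)·(58/11) + (5/6)·(38/11) = 124/33.

124/33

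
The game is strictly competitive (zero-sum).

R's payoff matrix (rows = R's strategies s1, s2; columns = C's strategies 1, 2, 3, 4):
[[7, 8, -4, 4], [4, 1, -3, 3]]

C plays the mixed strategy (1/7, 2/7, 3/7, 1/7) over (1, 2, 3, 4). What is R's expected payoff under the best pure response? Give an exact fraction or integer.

15/7

s1: (7)·(1/7) + (8)·(2/7) + (-4)·(3/7) + (4)·(1/7) = 15/7.
s2: (4)·(1/7) + (1)·(2/7) + (-3)·(3/7) + (3)·(1/7) = 0.
The best pure response is s1 with expected payoff 15/7.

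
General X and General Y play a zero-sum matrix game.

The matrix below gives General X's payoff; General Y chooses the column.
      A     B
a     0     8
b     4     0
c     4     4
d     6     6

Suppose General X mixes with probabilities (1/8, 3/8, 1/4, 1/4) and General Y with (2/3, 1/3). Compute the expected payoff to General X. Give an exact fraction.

Against (2/3, 1/3), each row's expected payoff is a: 8/3; b: 8/3; c: 4; d: 6.
Taking the (1/8, 3/8, 1/4, 1/4)-weighted average: (1/8)·(8/3) + (3/8)·(8/3) + (1/4)·(4) + (1/4)·(6) = 23/6.

23/6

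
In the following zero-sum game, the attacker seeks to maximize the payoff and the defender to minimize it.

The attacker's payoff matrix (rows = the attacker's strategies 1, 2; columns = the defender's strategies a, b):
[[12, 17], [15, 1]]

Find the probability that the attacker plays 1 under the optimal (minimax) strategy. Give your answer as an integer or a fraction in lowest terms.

14/19

Row minima are 12 and 1, so the attacker's maximin is 12; column maxima are 15 and 17, so the defender's minimax is 15. These differ, so the equilibrium is in mixed strategies.
Let the attacker play 1 with probability p. The defender is indifferent when 12p + 15(1−p) = 17p + (1−p), giving p = 14/19.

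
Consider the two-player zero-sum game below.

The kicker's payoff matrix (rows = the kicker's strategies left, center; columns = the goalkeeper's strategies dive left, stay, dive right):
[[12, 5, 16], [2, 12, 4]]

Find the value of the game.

Column dive right is strictly dominated by dive left for the goalkeeper (it gives the kicker more in every row).
The remaining 2×2 game on (left, center) × (dive left, stay) has no saddle point. Let the kicker play left with probability p; indifference gives 12p + 2(1−p) = 5p + 12(1−p), so p = 10/17.
Similarly the goalkeeper's optimal q on dive left is 7/17, and the value is 12·(7/17) + (5)·(10/17) = 134/17.

134/17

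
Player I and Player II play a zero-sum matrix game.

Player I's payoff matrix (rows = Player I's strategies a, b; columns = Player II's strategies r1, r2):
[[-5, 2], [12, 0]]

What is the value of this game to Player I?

24/19

Row minima are -5 and 0, so Player I's maximin is 0; column maxima are 12 and 2, so Player II's minimax is 2. These differ, so the equilibrium is in mixed strategies.
Let Player I play a with probability p. Player II is indifferent when −5p + 12(1−p) = 2p, giving p = 12/19.
Let Player II play r1 with probability q. Player I is indifferent when −5q + 2(1−q) = 12q, giving q = 2/19.
The value is -5·(2/19) + (2)·(17/19) = 24/19.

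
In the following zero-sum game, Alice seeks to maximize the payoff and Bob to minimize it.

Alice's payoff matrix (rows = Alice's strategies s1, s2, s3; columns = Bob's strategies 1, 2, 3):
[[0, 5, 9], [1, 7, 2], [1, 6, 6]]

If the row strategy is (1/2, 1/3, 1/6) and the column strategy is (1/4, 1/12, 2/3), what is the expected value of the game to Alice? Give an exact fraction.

Against (1/4, 1/12, 2/3), each row's expected payoff is s1: 77/12; s2: 13/6; s3: 19/4.
Taking the (1/2, 1/3, 1/6)-weighted average: (1/2)·(77/12) + (1/3)·(13/6) + (1/6)·(19/4) = 85/18.

85/18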